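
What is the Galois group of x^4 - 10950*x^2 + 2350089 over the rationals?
Gal(K/Q) = Z/2Z (cyclic of order 2)

f factors as (x^2 - 219)(x^2 - 10731), so the splitting field is K = Q(sqrt(219), sqrt(10731)). The squarefree part of 219 is 219 and the squarefree part of 10731 is also 219, so sqrt(219) and sqrt(10731) are both rational multiples of sqrt(219). Hence Q(sqrt(219)) = Q(sqrt(10731)) = Q(sqrt(219)), and the splitting field collapses to a single degree-2 extension with Galois group Z/2Z.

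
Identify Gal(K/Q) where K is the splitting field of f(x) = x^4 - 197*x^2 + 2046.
Gal(K/Q) = V_4 (Klein four-group, Z/2Z × Z/2Z)

f factors as (x^2 - 186)(x^2 - 11), so the splitting field is K = Q(sqrt(186), sqrt(11)). The elements 186, 11, 2046 are all non-squares in Q, so sqrt(186) and sqrt(11) generate independent quadratic extensions. Thus [K:Q] = 4 and Gal(K/Q) is generated by the two order-2 automorphisms sqrt(186) ↦ -sqrt(186) and sqrt(11) ↦ -sqrt(11), giving V_4.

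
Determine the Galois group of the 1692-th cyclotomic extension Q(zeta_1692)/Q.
|Gal(Q(zeta_1692)/Q)| = phi(1692) = 552; group ≅ (Z/1692Z)^* ≅ Z/2Z × Z/6Z × Z/46Z

The n-th cyclotomic polynomial Φ_1692(x) is the minimal polynomial of zeta_1692 over Q and has degree phi(1692) = 552. So Q(zeta_1692) is a degree-552 Galois extension with Galois group (Z/1692Z)^*. By CRT, (Z/1692Z)^* ≅ (Z/4Z)^* × (Z/9Z)^* × (Z/47Z)^*. Each prime-power unit group is (Z/4Z)^* ≅ Z/2Z; (Z/9Z)^* ≅ Z/6Z; (Z/47Z)^* ≅ Z/46Z. Hence Gal(Q(zeta_1692)/Q) ≅ Z/2Z × Z/6Z × Z/46Z.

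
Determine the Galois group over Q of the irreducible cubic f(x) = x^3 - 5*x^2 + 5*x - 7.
Gal(K/Q) = S_3 (symmetric group of order 6)

Compute the discriminant of x^3 + (-5)*x^2 + (5)*x + (-7): Δ = -1548. Since Δ is not a rational square, the Galois group is not contained in A_3; it must be the full S_3 (irreducibility of the cubic rules out anything smaller).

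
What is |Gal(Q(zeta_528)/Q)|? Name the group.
|Gal(Q(zeta_528)/Q)| = phi(528) = 160; group ≅ (Z/528Z)^* ≅ Z/2Z × Z/2Z × Z/4Z × Z/10Z

The n-th cyclotomic polynomial Φ_528(x) is the minimal polynomial of zeta_528 over Q and has degree phi(528) = 160. So Q(zeta_528) is a degree-160 Galois extension with Galois group (Z/528Z)^*. By CRT, (Z/528Z)^* ≅ (Z/16Z)^* × (Z/3Z)^* × (Z/11Z)^*. Each prime-power unit group is (Z/16Z)^* ≅ Z/2Z × Z/4Z; (Z/3Z)^* ≅ Z/2Z; (Z/11Z)^* ≅ Z/10Z. Hence Gal(Q(zeta_528)/Q) ≅ Z/2Z × Z/2Z × Z/4Z × Z/10Z.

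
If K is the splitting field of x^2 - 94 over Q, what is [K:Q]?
[K:Q] = 2

The polynomial x^2 - 94 is irreducible over Q since 94 is not a perfect square. Its splitting field is Q(sqrt(94)), which has degree 2 over Q.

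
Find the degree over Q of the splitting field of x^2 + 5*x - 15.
[K:Q] = 2

The discriminant of x^2 + (5)*x + (-15) is b^2 - 4c = 25 - (-60) = 85. Since 85 is not a perfect square in Q, the polynomial is irreducible over Q. Its two roots generate a degree-2 extension, so [K:Q] = 2.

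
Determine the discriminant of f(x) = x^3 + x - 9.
Δ = -2191

For a depressed cubic x^3 + p x + q the discriminant is Δ = -4 p^3 - 27 q^2 = -4*(1)^3 - 27*(-9)^2 = -4 - 2187 = -2191.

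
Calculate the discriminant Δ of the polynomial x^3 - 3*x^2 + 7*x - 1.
Δ = -688

For x^3 + a x^2 + b x + c the discriminant is Δ = 18 a b c - 4 a^3 c + a^2 b^2 - 4 b^3 - 27 c^2.
Plug a = -3, b = 7, c = -1:
  18*(-3)*(7)*(-1) - 4*(-3)^3*(-1) + (-3)^2*(7)^2 - 4*(7)^3 - 27*(-1)^2
  = 378 + (-108) + 441 + (-1372) + (-27)
  = -688.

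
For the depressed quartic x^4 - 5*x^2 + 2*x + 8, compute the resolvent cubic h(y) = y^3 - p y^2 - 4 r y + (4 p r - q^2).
h(y) = y^3 + 5*y^2 - 32*y - 164

Identify coefficients: p = -5, q = 2, r = 8.
Plug into h(y) = y^3 - p y^2 - 4 r y + (4 p r - q^2):
  h(y) = y^3 - (-5) y^2 - 4*(8) y + (4*(-5)*(8) - (2)^2)
       = y^3 + (5) y^2 + (-32) y + (-164).
Simplifying: h(y) = y^3 + 5*y^2 - 32*y - 164.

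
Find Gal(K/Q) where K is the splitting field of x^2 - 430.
Gal(K/Q) = Z/2Z (cyclic of order 2)

x^2 - 430 is irreducible over Q since 430 is not a rational square. The splitting field Q(sqrt(430)) has degree 2 over Q, and its unique nontrivial automorphism is sqrt(430) ↦ -sqrt(430). Hence Gal(Q(sqrt(430))/Q) = Z/2Z.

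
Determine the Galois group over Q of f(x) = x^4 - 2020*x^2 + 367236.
Gal(K/Q) = Z/2Z (cyclic of order 2)

f factors as (x^2 - 202)(x^2 - 1818), so the splitting field is K = Q(sqrt(202), sqrt(1818)). The squarefree part of 202 is 202 and the squarefree part of 1818 is also 202, so sqrt(202) and sqrt(1818) are both rational multiples of sqrt(202). Hence Q(sqrt(202)) = Q(sqrt(1818)) = Q(sqrt(202)), and the splitting field collapses to a single degree-2 extension with Galois group Z/2Z.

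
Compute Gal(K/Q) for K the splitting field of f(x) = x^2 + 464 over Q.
Gal(K/Q) = Z/2Z (cyclic of order 2)

x^2 + 464 is irreducible over Q since -464 is not a rational square. The splitting field Q(sqrt(-464)) has degree 2 over Q, and its unique nontrivial automorphism is sqrt(-464) ↦ -sqrt(-464). Hence Gal(Q(sqrt(-464))/Q) = Z/2Z.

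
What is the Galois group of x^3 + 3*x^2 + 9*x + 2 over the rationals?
Gal(K/Q) = S_3 (symmetric group of order 6)

Compute the discriminant of x^3 + (3)*x^2 + (9)*x + (2): Δ = -1539. Since Δ is not a rational square, the Galois group is not contained in A_3; it must be the full S_3 (irreducibility of the cubic rules out anything smaller).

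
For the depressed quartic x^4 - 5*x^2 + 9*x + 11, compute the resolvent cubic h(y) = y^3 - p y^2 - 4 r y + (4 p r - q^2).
h(y) = y^3 + 5*y^2 - 44*y - 301

Identify coefficients: p = -5, q = 9, r = 11.
Plug into h(y) = y^3 - p y^2 - 4 r y + (4 p r - q^2):
  h(y) = y^3 - (-5) y^2 - 4*(11) y + (4*(-5)*(11) - (9)^2)
       = y^3 + (5) y^2 + (-44) y + (-301).
Simplifying: h(y) = y^3 + 5*y^2 - 44*y - 301.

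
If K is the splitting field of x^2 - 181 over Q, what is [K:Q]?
[K:Q] = 2

The polynomial x^2 - 181 is irreducible over Q since 181 is not a perfect square. Its splitting field is Q(sqrt(181)), which has degree 2 over Q.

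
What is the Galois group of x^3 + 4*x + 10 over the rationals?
Gal(K/Q) = S_3 (symmetric group of order 6)

Compute the discriminant of x^3 + (0)*x^2 + (4)*x + (10): Δ = -2956. Since Δ is not a rational square, the Galois group is not contained in A_3; it must be the full S_3 (irreducibility of the cubic rules out anything smaller).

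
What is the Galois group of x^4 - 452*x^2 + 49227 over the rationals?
Gal(K/Q) = V_4 (Klein four-group, Z/2Z × Z/2Z)

f factors as (x^2 - 183)(x^2 - 269), so the splitting field is K = Q(sqrt(183), sqrt(269)). The elements 183, 269, 49227 are all non-squares in Q, so sqrt(183) and sqrt(269) generate independent quadratic extensions. Thus [K:Q] = 4 and Gal(K/Q) is generated by the two order-2 automorphisms sqrt(183) ↦ -sqrt(183) and sqrt(269) ↦ -sqrt(269), giving V_4.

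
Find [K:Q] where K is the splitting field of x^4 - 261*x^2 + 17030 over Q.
[K:Q] = 4

f factors as (x^2 - 130)(x^2 - 131); the splitting field is K = Q(sqrt(130), sqrt(131)). Since 130, 131, and 17030 are all non-squares in Q, the three subfields Q(sqrt(130)), Q(sqrt(131)), Q(sqrt(17030)) are distinct degree-2 extensions, so [K:Q] = 4 (Klein four Galois group).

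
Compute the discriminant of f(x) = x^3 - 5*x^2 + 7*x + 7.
Δ = -2380

For x^3 + a x^2 + b x + c the discriminant is Δ = 18 a b c - 4 a^3 c + a^2 b^2 - 4 b^3 - 27 c^2.
Plug a = -5, b = 7, c = 7:
  18*(-5)*(7)*(7) - 4*(-5)^3*(7) + (-5)^2*(7)^2 - 4*(7)^3 - 27*(7)^2
  = -4410 + (3500) + 1225 + (-1372) + (-1323)
  = -2380.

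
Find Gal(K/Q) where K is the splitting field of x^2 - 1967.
Gal(K/Q) = Z/2Z (cyclic of order 2)

x^2 - 1967 is irreducible over Q since 1967 is not a rational square. The splitting field Q(sqrt(1967)) has degree 2 over Q, and its unique nontrivial automorphism is sqrt(1967) ↦ -sqrt(1967). Hence Gal(Q(sqrt(1967))/Q) = Z/2Z.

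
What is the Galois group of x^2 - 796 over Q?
Gal(K/Q) = Z/2Z (cyclic of order 2)

x^2 - 796 is irreducible over Q since 796 is not a rational square. The splitting field Q(sqrt(796)) has degree 2 over Q, and its unique nontrivial automorphism is sqrt(796) ↦ -sqrt(796). Hence Gal(Q(sqrt(796))/Q) = Z/2Z.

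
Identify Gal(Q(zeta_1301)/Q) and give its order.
|Gal(Q(zeta_1301)/Q)| = phi(1301) = 1300; group ≅ (Z/1301Z)^* ≅ Z/1300Z

The n-th cyclotomic polynomial Φ_1301(x) is the minimal polynomial of zeta_1301 over Q and has degree phi(1301) = 1300. So Q(zeta_1301) is a degree-1300 Galois extension with Galois group (Z/1301Z)^*. (Z/1301Z)^* is cyclic since 1301 is an odd prime power (or 4). Hence Gal(Q(zeta_1301)/Q) ≅ Z/1300Z.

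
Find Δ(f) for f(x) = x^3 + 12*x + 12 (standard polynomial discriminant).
Δ = -10800

For a depressed cubic x^3 + p x + q the discriminant is Δ = -4 p^3 - 27 q^2 = -4*(12)^3 - 27*(12)^2 = -6912 - 3888 = -10800.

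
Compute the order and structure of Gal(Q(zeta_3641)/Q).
|Gal(Q(zeta_3641)/Q)| = phi(3641) = 3300; group ≅ (Z/3641Z)^* ≅ Z/10Z × Z/330Z

The n-th cyclotomic polynomial Φ_3641(x) is the minimal polynomial of zeta_3641 over Q and has degree phi(3641) = 3300. So Q(zeta_3641) is a degree-3300 Galois extension with Galois group (Z/3641Z)^*. By CRT, (Z/3641Z)^* ≅ (Z/11Z)^* × (Z/331Z)^*. Each prime-power unit group is (Z/11Z)^* ≅ Z/10Z; (Z/331Z)^* ≅ Z/330Z. Hence Gal(Q(zeta_3641)/Q) ≅ Z/10Z × Z/330Z.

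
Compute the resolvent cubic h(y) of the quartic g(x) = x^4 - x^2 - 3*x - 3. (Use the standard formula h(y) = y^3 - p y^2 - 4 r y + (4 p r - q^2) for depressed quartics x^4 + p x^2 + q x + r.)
h(y) = y^3 + y^2 + 12*y + 3

Identify coefficients: p = -1, q = -3, r = -3.
Plug into h(y) = y^3 - p y^2 - 4 r y + (4 p r - q^2):
  h(y) = y^3 - (-1) y^2 - 4*(-3) y + (4*(-1)*(-3) - (-3)^2)
       = y^3 + (1) y^2 + (12) y + (3).
Simplifying: h(y) = y^3 + y^2 + 12*y + 3.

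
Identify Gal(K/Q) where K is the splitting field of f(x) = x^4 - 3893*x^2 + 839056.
Gal(K/Q) = Z/2Z (cyclic of order 2)

f factors as (x^2 - 3664)(x^2 - 229), so the splitting field is K = Q(sqrt(3664), sqrt(229)). The squarefree part of 3664 is 229 and the squarefree part of 229 is also 229, so sqrt(3664) and sqrt(229) are both rational multiples of sqrt(229). Hence Q(sqrt(3664)) = Q(sqrt(229)) = Q(sqrt(229)), and the splitting field collapses to a single degree-2 extension with Galois group Z/2Z.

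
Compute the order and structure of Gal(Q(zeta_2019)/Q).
|Gal(Q(zeta_2019)/Q)| = phi(2019) = 1344; group ≅ (Z/2019Z)^* ≅ Z/2Z × Z/672Z

The n-th cyclotomic polynomial Φ_2019(x) is the minimal polynomial of zeta_2019 over Q and has degree phi(2019) = 1344. So Q(zeta_2019) is a degree-1344 Galois extension with Galois group (Z/2019Z)^*. By CRT, (Z/2019Z)^* ≅ (Z/3Z)^* × (Z/673Z)^*. Each prime-power unit group is (Z/3Z)^* ≅ Z/2Z; (Z/673Z)^* ≅ Z/672Z. Hence Gal(Q(zeta_2019)/Q) ≅ Z/2Z × Z/672Z.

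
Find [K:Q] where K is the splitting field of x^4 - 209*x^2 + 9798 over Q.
[K:Q] = 4

f factors as (x^2 - 71)(x^2 - 138); the splitting field is K = Q(sqrt(71), sqrt(138)). Since 71, 138, and 9798 are all non-squares in Q, the three subfields Q(sqrt(71)), Q(sqrt(138)), Q(sqrt(9798)) are distinct degree-2 extensions, so [K:Q] = 4 (Klein four Galois group).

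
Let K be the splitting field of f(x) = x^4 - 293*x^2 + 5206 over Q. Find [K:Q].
[K:Q] = 4

f factors as (x^2 - 274)(x^2 - 19); the splitting field is K = Q(sqrt(274), sqrt(19)). Since 274, 19, and 5206 are all non-squares in Q, the three subfields Q(sqrt(274)), Q(sqrt(19)), Q(sqrt(5206)) are distinct degree-2 extensions, so [K:Q] = 4 (Klein four Galois group).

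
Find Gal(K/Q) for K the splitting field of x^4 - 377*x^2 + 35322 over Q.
Gal(K/Q) = V_4 (Klein four-group, Z/2Z × Z/2Z)

f factors as (x^2 - 174)(x^2 - 203), so the splitting field is K = Q(sqrt(174), sqrt(203)). The elements 174, 203, 35322 are all non-squares in Q, so sqrt(174) and sqrt(203) generate independent quadratic extensions. Thus [K:Q] = 4 and Gal(K/Q) is generated by the two order-2 automorphisms sqrt(174) ↦ -sqrt(174) and sqrt(203) ↦ -sqrt(203), giving V_4.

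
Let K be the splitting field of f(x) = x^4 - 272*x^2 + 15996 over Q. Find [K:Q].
[K:Q] = 4

f factors as (x^2 - 86)(x^2 - 186); the splitting field is K = Q(sqrt(86), sqrt(186)). Since 86, 186, and 15996 are all non-squares in Q, the three subfields Q(sqrt(86)), Q(sqrt(186)), Q(sqrt(15996)) are distinct degree-2 extensions, so [K:Q] = 4 (Klein four Galois group).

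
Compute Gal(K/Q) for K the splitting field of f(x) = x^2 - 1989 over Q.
Gal(K/Q) = Z/2Z (cyclic of order 2)

x^2 - 1989 is irreducible over Q since 1989 is not a rational square. The splitting field Q(sqrt(1989)) has degree 2 over Q, and its unique nontrivial automorphism is sqrt(1989) ↦ -sqrt(1989). Hence Gal(Q(sqrt(1989))/Q) = Z/2Z.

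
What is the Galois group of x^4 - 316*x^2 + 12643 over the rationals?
Gal(K/Q) = V_4 (Klein four-group, Z/2Z × Z/2Z)

f factors as (x^2 - 47)(x^2 - 269), so the splitting field is K = Q(sqrt(47), sqrt(269)). The elements 47, 269, 12643 are all non-squares in Q, so sqrt(47) and sqrt(269) generate independent quadratic extensions. Thus [K:Q] = 4 and Gal(K/Q) is generated by the two order-2 automorphisms sqrt(47) ↦ -sqrt(47) and sqrt(269) ↦ -sqrt(269), giving V_4.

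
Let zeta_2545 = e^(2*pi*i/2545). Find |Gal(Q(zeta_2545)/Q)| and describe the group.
|Gal(Q(zeta_2545)/Q)| = phi(2545) = 2032; group ≅ (Z/2545Z)^* ≅ Z/4Z × Z/508Z

The n-th cyclotomic polynomial Φ_2545(x) is the minimal polynomial of zeta_2545 over Q and has degree phi(2545) = 2032. So Q(zeta_2545) is a degree-2032 Galois extension with Galois group (Z/2545Z)^*. By CRT, (Z/2545Z)^* ≅ (Z/5Z)^* × (Z/509Z)^*. Each prime-power unit group is (Z/5Z)^* ≅ Z/4Z; (Z/509Z)^* ≅ Z/508Z. Hence Gal(Q(zeta_2545)/Q) ≅ Z/4Z × Z/508Z.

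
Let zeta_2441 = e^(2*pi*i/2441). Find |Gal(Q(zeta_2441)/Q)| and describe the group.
|Gal(Q(zeta_2441)/Q)| = phi(2441) = 2440; group ≅ (Z/2441Z)^* ≅ Z/2440Z

The n-th cyclotomic polynomial Φ_2441(x) is the minimal polynomial of zeta_2441 over Q and has degree phi(2441) = 2440. So Q(zeta_2441) is a degree-2440 Galois extension with Galois group (Z/2441Z)^*. (Z/2441Z)^* is cyclic since 2441 is an odd prime power (or 4). Hence Gal(Q(zeta_2441)/Q) ≅ Z/2440Z.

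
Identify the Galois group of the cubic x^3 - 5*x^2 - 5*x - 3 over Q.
Gal(K/Q) = S_3 (symmetric group of order 6)

Compute the discriminant of x^3 + (-5)*x^2 + (-5)*x + (-3): Δ = -1968. Since Δ is not a rational square, the Galois group is not contained in A_3; it must be the full S_3 (irreducibility of the cubic rules out anything smaller).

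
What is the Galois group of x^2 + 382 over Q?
Gal(K/Q) = Z/2Z (cyclic of order 2)

x^2 + 382 is irreducible over Q since -382 is not a rational square. The splitting field Q(sqrt(-382)) has degree 2 over Q, and its unique nontrivial automorphism is sqrt(-382) ↦ -sqrt(-382). Hence Gal(Q(sqrt(-382))/Q) = Z/2Z.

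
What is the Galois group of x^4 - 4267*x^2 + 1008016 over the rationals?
Gal(K/Q) = Z/2Z (cyclic of order 2)

f factors as (x^2 - 4016)(x^2 - 251), so the splitting field is K = Q(sqrt(4016), sqrt(251)). The squarefree part of 4016 is 251 and the squarefree part of 251 is also 251, so sqrt(4016) and sqrt(251) are both rational multiples of sqrt(251). Hence Q(sqrt(4016)) = Q(sqrt(251)) = Q(sqrt(251)), and the splitting field collapses to a single degree-2 extension with Galois group Z/2Z.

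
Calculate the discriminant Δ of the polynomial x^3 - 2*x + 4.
Δ = -400

For a depressed cubic x^3 + p x + q the discriminant is Δ = -4 p^3 - 27 q^2 = -4*(-2)^3 - 27*(4)^2 = 32 - 432 = -400.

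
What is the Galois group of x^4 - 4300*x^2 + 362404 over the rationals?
Gal(K/Q) = Z/2Z (cyclic of order 2)

f factors as (x^2 - 86)(x^2 - 4214), so the splitting field is K = Q(sqrt(86), sqrt(4214)). The squarefree part of 86 is 86 and the squarefree part of 4214 is also 86, so sqrt(86) and sqrt(4214) are both rational multiples of sqrt(86). Hence Q(sqrt(86)) = Q(sqrt(4214)) = Q(sqrt(86)), and the splitting field collapses to a single degree-2 extension with Galois group Z/2Z.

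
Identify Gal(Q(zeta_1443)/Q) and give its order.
|Gal(Q(zeta_1443)/Q)| = phi(1443) = 864; group ≅ (Z/1443Z)^* ≅ Z/2Z × Z/12Z × Z/36Z

The n-th cyclotomic polynomial Φ_1443(x) is the minimal polynomial of zeta_1443 over Q and has degree phi(1443) = 864. So Q(zeta_1443) is a degree-864 Galois extension with Galois group (Z/1443Z)^*. By CRT, (Z/1443Z)^* ≅ (Z/3Z)^* × (Z/13Z)^* × (Z/37Z)^*. Each prime-power unit group is (Z/3Z)^* ≅ Z/2Z; (Z/13Z)^* ≅ Z/12Z; (Z/37Z)^* ≅ Z/36Z. Hence Gal(Q(zeta_1443)/Q) ≅ Z/2Z × Z/12Z × Z/36Z.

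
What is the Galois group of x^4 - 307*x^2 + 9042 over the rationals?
Gal(K/Q) = V_4 (Klein four-group, Z/2Z × Z/2Z)

f factors as (x^2 - 274)(x^2 - 33), so the splitting field is K = Q(sqrt(274), sqrt(33)). The elements 274, 33, 9042 are all non-squares in Q, so sqrt(274) and sqrt(33) generate independent quadratic extensions. Thus [K:Q] = 4 and Gal(K/Q) is generated by the two order-2 automorphisms sqrt(274) ↦ -sqrt(274) and sqrt(33) ↦ -sqrt(33), giving V_4.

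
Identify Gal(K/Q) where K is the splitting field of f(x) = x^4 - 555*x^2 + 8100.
Gal(K/Q) = Z/2Z (cyclic of order 2)

f factors as (x^2 - 15)(x^2 - 540), so the splitting field is K = Q(sqrt(15), sqrt(540)). The squarefree part of 15 is 15 and the squarefree part of 540 is also 15, so sqrt(15) and sqrt(540) are both rational multiples of sqrt(15). Hence Q(sqrt(15)) = Q(sqrt(540)) = Q(sqrt(15)), and the splitting field collapses to a single degree-2 extension with Galois group Z/2Z.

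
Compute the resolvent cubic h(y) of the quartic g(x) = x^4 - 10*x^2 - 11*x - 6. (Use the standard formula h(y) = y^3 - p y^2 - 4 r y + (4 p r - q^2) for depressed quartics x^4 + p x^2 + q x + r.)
h(y) = y^3 + 10*y^2 + 24*y + 119

Identify coefficients: p = -10, q = -11, r = -6.
Plug into h(y) = y^3 - p y^2 - 4 r y + (4 p r - q^2):
  h(y) = y^3 - (-10) y^2 - 4*(-6) y + (4*(-10)*(-6) - (-11)^2)
       = y^3 + (10) y^2 + (24) y + (119).
Simplifying: h(y) = y^3 + 10*y^2 + 24*y + 119.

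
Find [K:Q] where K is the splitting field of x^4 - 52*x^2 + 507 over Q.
[K:Q] = 4

f factors as (x^2 - 13)(x^2 - 39); the splitting field is K = Q(sqrt(13), sqrt(39)). Since 13, 39, and 507 are all non-squares in Q, the three subfields Q(sqrt(13)), Q(sqrt(39)), Q(sqrt(507)) are distinct degree-2 extensions, so [K:Q] = 4 (Klein four Galois group).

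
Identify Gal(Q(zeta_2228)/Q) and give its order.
|Gal(Q(zeta_2228)/Q)| = phi(2228) = 1112; group ≅ (Z/2228Z)^* ≅ Z/2Z × Z/556Z

The n-th cyclotomic polynomial Φ_2228(x) is the minimal polynomial of zeta_2228 over Q and has degree phi(2228) = 1112. So Q(zeta_2228) is a degree-1112 Galois extension with Galois group (Z/2228Z)^*. By CRT, (Z/2228Z)^* ≅ (Z/4Z)^* × (Z/557Z)^*. Each prime-power unit group is (Z/4Z)^* ≅ Z/2Z; (Z/557Z)^* ≅ Z/556Z. Hence Gal(Q(zeta_2228)/Q) ≅ Z/2Z × Z/556Z.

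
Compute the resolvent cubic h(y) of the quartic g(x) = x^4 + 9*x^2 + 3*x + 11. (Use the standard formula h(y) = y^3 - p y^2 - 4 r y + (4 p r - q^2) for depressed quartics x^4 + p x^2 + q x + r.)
h(y) = y^3 - 9*y^2 - 44*y + 387

Identify coefficients: p = 9, q = 3, r = 11.
Plug into h(y) = y^3 - p y^2 - 4 r y + (4 p r - q^2):
  h(y) = y^3 - (9) y^2 - 4*(11) y + (4*(9)*(11) - (3)^2)
       = y^3 + (-9) y^2 + (-44) y + (387).
Simplifying: h(y) = y^3 - 9*y^2 - 44*y + 387.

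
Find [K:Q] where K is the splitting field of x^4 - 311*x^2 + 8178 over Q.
[K:Q] = 4

f factors as (x^2 - 282)(x^2 - 29); the splitting field is K = Q(sqrt(282), sqrt(29)). Since 282, 29, and 8178 are all non-squares in Q, the three subfields Q(sqrt(282)), Q(sqrt(29)), Q(sqrt(8178)) are distinct degree-2 extensions, so [K:Q] = 4 (Klein four Galois group).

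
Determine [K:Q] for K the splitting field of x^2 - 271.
[K:Q] = 2

The polynomial x^2 - 271 is irreducible over Q since 271 is not a perfect square. Its splitting field is Q(sqrt(271)), which has degree 2 over Q.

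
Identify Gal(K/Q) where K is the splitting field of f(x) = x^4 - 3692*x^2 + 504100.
Gal(K/Q) = Z/2Z (cyclic of order 2)

f factors as (x^2 - 142)(x^2 - 3550), so the splitting field is K = Q(sqrt(142), sqrt(3550)). The squarefree part of 142 is 142 and the squarefree part of 3550 is also 142, so sqrt(142) and sqrt(3550) are both rational multiples of sqrt(142). Hence Q(sqrt(142)) = Q(sqrt(3550)) = Q(sqrt(142)), and the splitting field collapses to a single degree-2 extension with Galois group Z/2Z.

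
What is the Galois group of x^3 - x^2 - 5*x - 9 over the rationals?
Gal(K/Q) = S_3 (symmetric group of order 6)

Compute the discriminant of x^3 + (-1)*x^2 + (-5)*x + (-9): Δ = -2508. Since Δ is not a rational square, the Galois group is not contained in A_3; it must be the full S_3 (irreducibility of the cubic rules out anything smaller).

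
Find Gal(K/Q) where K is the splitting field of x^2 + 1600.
Gal(K/Q) = Z/2Z (cyclic of order 2)

x^2 + 1600 is irreducible over Q since -1600 is not a rational square. The splitting field Q(sqrt(-1600)) has degree 2 over Q, and its unique nontrivial automorphism is sqrt(-1600) ↦ -sqrt(-1600). Hence Gal(Q(sqrt(-1600))/Q) = Z/2Z.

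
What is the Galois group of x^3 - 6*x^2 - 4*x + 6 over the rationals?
Gal(K/Q) = S_3 (symmetric group of order 6)

Compute the discriminant of x^3 + (-6)*x^2 + (-4)*x + (6): Δ = 7636. Since Δ is not a rational square, the Galois group is not contained in A_3; it must be the full S_3 (irreducibility of the cubic rules out anything smaller).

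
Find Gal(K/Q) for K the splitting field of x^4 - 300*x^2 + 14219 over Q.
Gal(K/Q) = V_4 (Klein four-group, Z/2Z × Z/2Z)

f factors as (x^2 - 59)(x^2 - 241), so the splitting field is K = Q(sqrt(59), sqrt(241)). The elements 59, 241, 14219 are all non-squares in Q, so sqrt(59) and sqrt(241) generate independent quadratic extensions. Thus [K:Q] = 4 and Gal(K/Q) is generated by the two order-2 automorphisms sqrt(59) ↦ -sqrt(59) and sqrt(241) ↦ -sqrt(241), giving V_4.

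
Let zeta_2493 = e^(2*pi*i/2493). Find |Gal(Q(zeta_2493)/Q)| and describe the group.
|Gal(Q(zeta_2493)/Q)| = phi(2493) = 1656; group ≅ (Z/2493Z)^* ≅ Z/6Z × Z/276Z

The n-th cyclotomic polynomial Φ_2493(x) is the minimal polynomial of zeta_2493 over Q and has degree phi(2493) = 1656. So Q(zeta_2493) is a degree-1656 Galois extension with Galois group (Z/2493Z)^*. By CRT, (Z/2493Z)^* ≅ (Z/9Z)^* × (Z/277Z)^*. Each prime-power unit group is (Z/9Z)^* ≅ Z/6Z; (Z/277Z)^* ≅ Z/276Z. Hence Gal(Q(zeta_2493)/Q) ≅ Z/6Z × Z/276Z.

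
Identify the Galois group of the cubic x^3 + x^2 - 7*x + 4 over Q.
Gal(K/Q) = S_3 (symmetric group of order 6)

Compute the discriminant of x^3 + (1)*x^2 + (-7)*x + (4): Δ = 469. Since Δ is not a rational square, the Galois group is not contained in A_3; it must be the full S_3 (irreducibility of the cubic rules out anything smaller).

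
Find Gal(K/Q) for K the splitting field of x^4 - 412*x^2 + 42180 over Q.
Gal(K/Q) = V_4 (Klein four-group, Z/2Z × Z/2Z)

f factors as (x^2 - 222)(x^2 - 190), so the splitting field is K = Q(sqrt(222), sqrt(190)). The elements 222, 190, 42180 are all non-squares in Q, so sqrt(222) and sqrt(190) generate independent quadratic extensions. Thus [K:Q] = 4 and Gal(K/Q) is generated by the two order-2 automorphisms sqrt(222) ↦ -sqrt(222) and sqrt(190) ↦ -sqrt(190), giving V_4.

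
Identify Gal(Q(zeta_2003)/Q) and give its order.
|Gal(Q(zeta_2003)/Q)| = phi(2003) = 2002; group ≅ (Z/2003Z)^* ≅ Z/2002Z

The n-th cyclotomic polynomial Φ_2003(x) is the minimal polynomial of zeta_2003 over Q and has degree phi(2003) = 2002. So Q(zeta_2003) is a degree-2002 Galois extension with Galois group (Z/2003Z)^*. (Z/2003Z)^* is cyclic since 2003 is an odd prime power (or 4). Hence Gal(Q(zeta_2003)/Q) ≅ Z/2002Z.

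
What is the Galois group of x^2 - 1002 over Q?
Gal(K/Q) = Z/2Z (cyclic of order 2)

x^2 - 1002 is irreducible over Q since 1002 is not a rational square. The splitting field Q(sqrt(1002)) has degree 2 over Q, and its unique nontrivial automorphism is sqrt(1002) ↦ -sqrt(1002). Hence Gal(Q(sqrt(1002))/Q) = Z/2Z.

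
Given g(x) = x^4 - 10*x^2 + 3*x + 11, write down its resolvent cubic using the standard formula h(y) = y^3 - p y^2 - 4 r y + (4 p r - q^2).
h(y) = y^3 + 10*y^2 - 44*y - 449

Identify coefficients: p = -10, q = 3, r = 11.
Plug into h(y) = y^3 - p y^2 - 4 r y + (4 p r - q^2):
  h(y) = y^3 - (-10) y^2 - 4*(11) y + (4*(-10)*(11) - (3)^2)
       = y^3 + (10) y^2 + (-44) y + (-449).
Simplifying: h(y) = y^3 + 10*y^2 - 44*y - 449.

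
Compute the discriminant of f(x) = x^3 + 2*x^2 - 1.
Δ = 5

For x^3 + a x^2 + b x + c the discriminant is Δ = 18 a b c - 4 a^3 c + a^2 b^2 - 4 b^3 - 27 c^2.
Plug a = 2, b = 0, c = -1:
  18*(2)*(0)*(-1) - 4*(2)^3*(-1) + (2)^2*(0)^2 - 4*(0)^3 - 27*(-1)^2
  = 0 + (32) + 0 + (0) + (-27)
  = 5.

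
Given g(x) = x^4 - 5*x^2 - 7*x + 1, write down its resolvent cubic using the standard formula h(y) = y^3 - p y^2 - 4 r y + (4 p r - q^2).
h(y) = y^3 + 5*y^2 - 4*y - 69

Identify coefficients: p = -5, q = -7, r = 1.
Plug into h(y) = y^3 - p y^2 - 4 r y + (4 p r - q^2):
  h(y) = y^3 - (-5) y^2 - 4*(1) y + (4*(-5)*(1) - (-7)^2)
       = y^3 + (5) y^2 + (-4) y + (-69).
Simplifying: h(y) = y^3 + 5*y^2 - 4*y - 69.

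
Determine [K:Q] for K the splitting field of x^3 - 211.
[K:Q] = 6

x^3 - 211 has one real root r = 211^(1/3) and two complex roots r*zeta_3, r*zeta_3^2 where zeta_3 = e^(2*pi*i/3). The splitting field is Q(r, zeta_3). [Q(r):Q] = 3 and [Q(zeta_3):Q] = 2 with gcd = 1, so [Q(r, zeta_3):Q] = 3 * 2 = 6.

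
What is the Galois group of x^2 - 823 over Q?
Gal(K/Q) = Z/2Z (cyclic of order 2)

x^2 - 823 is irreducible over Q since 823 is not a rational square. The splitting field Q(sqrt(823)) has degree 2 over Q, and its unique nontrivial automorphism is sqrt(823) ↦ -sqrt(823). Hence Gal(Q(sqrt(823))/Q) = Z/2Z.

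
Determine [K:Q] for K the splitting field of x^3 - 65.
[K:Q] = 6

x^3 - 65 has one real root r = 65^(1/3) and two complex roots r*zeta_3, r*zeta_3^2 where zeta_3 = e^(2*pi*i/3). The splitting field is Q(r, zeta_3). [Q(r):Q] = 3 and [Q(zeta_3):Q] = 2 with gcd = 1, so [Q(r, zeta_3):Q] = 3 * 2 = 6.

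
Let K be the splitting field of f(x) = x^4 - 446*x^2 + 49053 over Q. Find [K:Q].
[K:Q] = 4

f factors as (x^2 - 197)(x^2 - 249); the splitting field is K = Q(sqrt(197), sqrt(249)). Since 197, 249, and 49053 are all non-squares in Q, the three subfields Q(sqrt(197)), Q(sqrt(249)), Q(sqrt(49053)) are distinct degree-2 extensions, so [K:Q] = 4 (Klein four Galois group).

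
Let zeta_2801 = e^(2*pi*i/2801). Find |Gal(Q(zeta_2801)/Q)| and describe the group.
|Gal(Q(zeta_2801)/Q)| = phi(2801) = 2800; group ≅ (Z/2801Z)^* ≅ Z/2800Z

The n-th cyclotomic polynomial Φ_2801(x) is the minimal polynomial of zeta_2801 over Q and has degree phi(2801) = 2800. So Q(zeta_2801) is a degree-2800 Galois extension with Galois group (Z/2801Z)^*. (Z/2801Z)^* is cyclic since 2801 is an odd prime power (or 4). Hence Gal(Q(zeta_2801)/Q) ≅ Z/2800Z.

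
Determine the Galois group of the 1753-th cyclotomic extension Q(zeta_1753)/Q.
|Gal(Q(zeta_1753)/Q)| = phi(1753) = 1752; group ≅ (Z/1753Z)^* ≅ Z/1752Z

The n-th cyclotomic polynomial Φ_1753(x) is the minimal polynomial of zeta_1753 over Q and has degree phi(1753) = 1752. So Q(zeta_1753) is a degree-1752 Galois extension with Galois group (Z/1753Z)^*. (Z/1753Z)^* is cyclic since 1753 is an odd prime power (or 4). Hence Gal(Q(zeta_1753)/Q) ≅ Z/1752Z.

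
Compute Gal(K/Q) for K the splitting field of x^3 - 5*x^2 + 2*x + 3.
Gal(K/Q) = S_3 (symmetric group of order 6)

Compute the discriminant of x^3 + (-5)*x^2 + (2)*x + (3): Δ = 785. Since Δ is not a rational square, the Galois group is not contained in A_3; it must be the full S_3 (irreducibility of the cubic rules out anything smaller).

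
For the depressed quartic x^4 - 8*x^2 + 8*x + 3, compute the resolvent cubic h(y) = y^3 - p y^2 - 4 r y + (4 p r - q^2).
h(y) = y^3 + 8*y^2 - 12*y - 160

Identify coefficients: p = -8, q = 8, r = 3.
Plug into h(y) = y^3 - p y^2 - 4 r y + (4 p r - q^2):
  h(y) = y^3 - (-8) y^2 - 4*(3) y + (4*(-8)*(3) - (8)^2)
       = y^3 + (8) y^2 + (-12) y + (-160).
Simplifying: h(y) = y^3 + 8*y^2 - 12*y - 160.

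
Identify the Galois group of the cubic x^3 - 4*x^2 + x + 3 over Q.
Gal(K/Q) = S_3 (symmetric group of order 6)

Compute the discriminant of x^3 + (-4)*x^2 + (1)*x + (3): Δ = 321. Since Δ is not a rational square, the Galois group is not contained in A_3; it must be the full S_3 (irreducibility of the cubic rules out anything smaller).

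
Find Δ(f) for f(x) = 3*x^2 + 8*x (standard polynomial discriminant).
Δ = 64

For a quadratic a x^2 + b x + c the discriminant is Δ = b^2 - 4ac = (8)^2 - 4*(3)*(0) = 64 - (0) = 64.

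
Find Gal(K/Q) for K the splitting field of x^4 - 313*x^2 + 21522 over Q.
Gal(K/Q) = V_4 (Klein four-group, Z/2Z × Z/2Z)

f factors as (x^2 - 102)(x^2 - 211), so the splitting field is K = Q(sqrt(102), sqrt(211)). The elements 102, 211, 21522 are all non-squares in Q, so sqrt(102) and sqrt(211) generate independent quadratic extensions. Thus [K:Q] = 4 and Gal(K/Q) is generated by the two order-2 automorphisms sqrt(102) ↦ -sqrt(102) and sqrt(211) ↦ -sqrt(211), giving V_4.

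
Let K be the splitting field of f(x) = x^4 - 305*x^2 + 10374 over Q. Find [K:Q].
[K:Q] = 4

f factors as (x^2 - 39)(x^2 - 266); the splitting field is K = Q(sqrt(39), sqrt(266)). Since 39, 266, and 10374 are all non-squares in Q, the three subfields Q(sqrt(39)), Q(sqrt(266)), Q(sqrt(10374)) are distinct degree-2 extensions, so [K:Q] = 4 (Klein four Galois group).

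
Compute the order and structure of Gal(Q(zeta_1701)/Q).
|Gal(Q(zeta_1701)/Q)| = phi(1701) = 972; group ≅ (Z/1701Z)^* ≅ Z/6Z × Z/162Z

The n-th cyclotomic polynomial Φ_1701(x) is the minimal polynomial of zeta_1701 over Q and has degree phi(1701) = 972. So Q(zeta_1701) is a degree-972 Galois extension with Galois group (Z/1701Z)^*. By CRT, (Z/1701Z)^* ≅ (Z/243Z)^* × (Z/7Z)^*. Each prime-power unit group is (Z/243Z)^* ≅ Z/162Z; (Z/7Z)^* ≅ Z/6Z. Hence Gal(Q(zeta_1701)/Q) ≅ Z/6Z × Z/162Z.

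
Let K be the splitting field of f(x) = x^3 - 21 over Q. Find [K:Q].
[K:Q] = 6

x^3 - 21 has one real root r = 21^(1/3) and two complex roots r*zeta_3, r*zeta_3^2 where zeta_3 = e^(2*pi*i/3). The splitting field is Q(r, zeta_3). [Q(r):Q] = 3 and [Q(zeta_3):Q] = 2 with gcd = 1, so [Q(r, zeta_3):Q] = 3 * 2 = 6.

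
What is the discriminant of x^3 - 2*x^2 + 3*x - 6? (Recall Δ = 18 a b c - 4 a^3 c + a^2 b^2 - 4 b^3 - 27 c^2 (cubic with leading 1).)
Δ = -588

For x^3 + a x^2 + b x + c the discriminant is Δ = 18 a b c - 4 a^3 c + a^2 b^2 - 4 b^3 - 27 c^2.
Plug a = -2, b = 3, c = -6:
  18*(-2)*(3)*(-6) - 4*(-2)^3*(-6) + (-2)^2*(3)^2 - 4*(3)^3 - 27*(-6)^2
  = 648 + (-192) + 36 + (-108) + (-972)
  = -588.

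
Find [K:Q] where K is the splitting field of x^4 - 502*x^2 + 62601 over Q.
[K:Q] = 4

f factors as (x^2 - 231)(x^2 - 271); the splitting field is K = Q(sqrt(231), sqrt(271)). Since 231, 271, and 62601 are all non-squares in Q, the three subfields Q(sqrt(231)), Q(sqrt(271)), Q(sqrt(62601)) are distinct degree-2 extensions, so [K:Q] = 4 (Klein four Galois group).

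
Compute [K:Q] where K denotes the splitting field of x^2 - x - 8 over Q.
[K:Q] = 2

The discriminant of x^2 + (-1)*x + (-8) is b^2 - 4c = 1 - (-32) = 33. Since 33 is not a perfect square in Q, the polynomial is irreducible over Q. Its two roots generate a degree-2 extension, so [K:Q] = 2.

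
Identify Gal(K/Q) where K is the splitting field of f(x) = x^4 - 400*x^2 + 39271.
Gal(K/Q) = V_4 (Klein four-group, Z/2Z × Z/2Z)

f factors as (x^2 - 227)(x^2 - 173), so the splitting field is K = Q(sqrt(227), sqrt(173)). The elements 227, 173, 39271 are all non-squares in Q, so sqrt(227) and sqrt(173) generate independent quadratic extensions. Thus [K:Q] = 4 and Gal(K/Q) is generated by the two order-2 automorphisms sqrt(227) ↦ -sqrt(227) and sqrt(173) ↦ -sqrt(173), giving V_4.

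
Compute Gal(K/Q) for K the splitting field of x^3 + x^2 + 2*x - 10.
Gal(K/Q) = S_3 (symmetric group of order 6)

Compute the discriminant of x^3 + (1)*x^2 + (2)*x + (-10): Δ = -3048. Since Δ is not a rational square, the Galois group is not contained in A_3; it must be the full S_3 (irreducibility of the cubic rules out anything smaller).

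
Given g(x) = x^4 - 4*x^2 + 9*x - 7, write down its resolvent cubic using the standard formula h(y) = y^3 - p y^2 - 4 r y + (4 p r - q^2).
h(y) = y^3 + 4*y^2 + 28*y + 31

Identify coefficients: p = -4, q = 9, r = -7.
Plug into h(y) = y^3 - p y^2 - 4 r y + (4 p r - q^2):
  h(y) = y^3 - (-4) y^2 - 4*(-7) y + (4*(-4)*(-7) - (9)^2)
       = y^3 + (4) y^2 + (28) y + (31).
Simplifying: h(y) = y^3 + 4*y^2 + 28*y + 31.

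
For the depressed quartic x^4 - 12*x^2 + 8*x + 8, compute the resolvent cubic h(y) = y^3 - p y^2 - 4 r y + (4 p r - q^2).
h(y) = y^3 + 12*y^2 - 32*y - 448

Identify coefficients: p = -12, q = 8, r = 8.
Plug into h(y) = y^3 - p y^2 - 4 r y + (4 p r - q^2):
  h(y) = y^3 - (-12) y^2 - 4*(8) y + (4*(-12)*(8) - (8)^2)
       = y^3 + (12) y^2 + (-32) y + (-448).
Simplifying: h(y) = y^3 + 12*y^2 - 32*y - 448.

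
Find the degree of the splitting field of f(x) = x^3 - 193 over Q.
[K:Q] = 6

x^3 - 193 has one real root r = 193^(1/3) and two complex roots r*zeta_3, r*zeta_3^2 where zeta_3 = e^(2*pi*i/3). The splitting field is Q(r, zeta_3). [Q(r):Q] = 3 and [Q(zeta_3):Q] = 2 with gcd = 1, so [Q(r, zeta_3):Q] = 3 * 2 = 6.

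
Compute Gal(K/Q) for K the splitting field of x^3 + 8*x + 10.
Gal(K/Q) = S_3 (symmetric group of order 6)

Compute the discriminant of x^3 + (0)*x^2 + (8)*x + (10): Δ = -4748. Since Δ is not a rational square, the Galois group is not contained in A_3; it must be the full S_3 (irreducibility of the cubic rules out anything smaller).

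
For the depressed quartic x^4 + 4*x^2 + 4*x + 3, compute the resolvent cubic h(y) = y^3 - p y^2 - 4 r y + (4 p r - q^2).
h(y) = y^3 - 4*y^2 - 12*y + 32

Identify coefficients: p = 4, q = 4, r = 3.
Plug into h(y) = y^3 - p y^2 - 4 r y + (4 p r - q^2):
  h(y) = y^3 - (4) y^2 - 4*(3) y + (4*(4)*(3) - (4)^2)
       = y^3 + (-4) y^2 + (-12) y + (32).
Simplifying: h(y) = y^3 - 4*y^2 - 12*y + 32.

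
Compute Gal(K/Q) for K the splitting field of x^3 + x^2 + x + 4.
Gal(K/Q) = S_3 (symmetric group of order 6)

Compute the discriminant of x^3 + (1)*x^2 + (1)*x + (4): Δ = -379. Since Δ is not a rational square, the Galois group is not contained in A_3; it must be the full S_3 (irreducibility of the cubic rules out anything smaller).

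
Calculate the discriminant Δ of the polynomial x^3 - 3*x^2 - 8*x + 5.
Δ = 4649

For x^3 + a x^2 + b x + c the discriminant is Δ = 18 a b c - 4 a^3 c + a^2 b^2 - 4 b^3 - 27 c^2.
Plug a = -3, b = -8, c = 5:
  18*(-3)*(-8)*(5) - 4*(-3)^3*(5) + (-3)^2*(-8)^2 - 4*(-8)^3 - 27*(5)^2
  = 2160 + (540) + 576 + (2048) + (-675)
  = 4649.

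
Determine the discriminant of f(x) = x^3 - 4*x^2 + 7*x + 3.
Δ = -1575

For x^3 + a x^2 + b x + c the discriminant is Δ = 18 a b c - 4 a^3 c + a^2 b^2 - 4 b^3 - 27 c^2.
Plug a = -4, b = 7, c = 3:
  18*(-4)*(7)*(3) - 4*(-4)^3*(3) + (-4)^2*(7)^2 - 4*(7)^3 - 27*(3)^2
  = -1512 + (768) + 784 + (-1372) + (-243)
  = -1575.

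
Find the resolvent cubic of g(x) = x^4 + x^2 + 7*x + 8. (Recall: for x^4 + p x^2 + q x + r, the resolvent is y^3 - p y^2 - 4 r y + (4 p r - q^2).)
h(y) = y^3 - y^2 - 32*y - 17

Identify coefficients: p = 1, q = 7, r = 8.
Plug into h(y) = y^3 - p y^2 - 4 r y + (4 p r - q^2):
  h(y) = y^3 - (1) y^2 - 4*(8) y + (4*(1)*(8) - (7)^2)
       = y^3 + (-1) y^2 + (-32) y + (-17).
Simplifying: h(y) = y^3 - y^2 - 32*y - 17.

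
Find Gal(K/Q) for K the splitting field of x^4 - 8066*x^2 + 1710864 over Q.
Gal(K/Q) = Z/2Z (cyclic of order 2)

f factors as (x^2 - 7848)(x^2 - 218), so the splitting field is K = Q(sqrt(7848), sqrt(218)). The squarefree part of 7848 is 218 and the squarefree part of 218 is also 218, so sqrt(7848) and sqrt(218) are both rational multiples of sqrt(218). Hence Q(sqrt(7848)) = Q(sqrt(218)) = Q(sqrt(218)), and the splitting field collapses to a single degree-2 extension with Galois group Z/2Z.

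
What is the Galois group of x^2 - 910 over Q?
Gal(K/Q) = Z/2Z (cyclic of order 2)

x^2 - 910 is irreducible over Q since 910 is not a rational square. The splitting field Q(sqrt(910)) has degree 2 over Q, and its unique nontrivial automorphism is sqrt(910) ↦ -sqrt(910). Hence Gal(Q(sqrt(910))/Q) = Z/2Z.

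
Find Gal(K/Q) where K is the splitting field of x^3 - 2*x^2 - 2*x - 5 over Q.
Gal(K/Q) = S_3 (symmetric group of order 6)

Compute the discriminant of x^3 + (-2)*x^2 + (-2)*x + (-5): Δ = -1147. Since Δ is not a rational square, the Galois group is not contained in A_3; it must be the full S_3 (irreducibility of the cubic rules out anything smaller).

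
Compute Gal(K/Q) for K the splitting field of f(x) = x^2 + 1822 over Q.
Gal(K/Q) = Z/2Z (cyclic of order 2)

x^2 + 1822 is irreducible over Q since -1822 is not a rational square. The splitting field Q(sqrt(-1822)) has degree 2 over Q, and its unique nontrivial automorphism is sqrt(-1822) ↦ -sqrt(-1822). Hence Gal(Q(sqrt(-1822))/Q) = Z/2Z.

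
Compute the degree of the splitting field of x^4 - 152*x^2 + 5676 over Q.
[K:Q] = 4

f factors as (x^2 - 66)(x^2 - 86); the splitting field is K = Q(sqrt(66), sqrt(86)). Since 66, 86, and 5676 are all non-squares in Q, the three subfields Q(sqrt(66)), Q(sqrt(86)), Q(sqrt(5676)) are distinct degree-2 extensions, so [K:Q] = 4 (Klein four Galois group).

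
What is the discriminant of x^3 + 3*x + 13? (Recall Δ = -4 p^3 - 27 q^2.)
Δ = -4671

For a depressed cubic x^3 + p x + q the discriminant is Δ = -4 p^3 - 27 q^2 = -4*(3)^3 - 27*(13)^2 = -108 - 4563 = -4671.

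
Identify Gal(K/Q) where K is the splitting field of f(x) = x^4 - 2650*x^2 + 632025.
Gal(K/Q) = Z/2Z (cyclic of order 2)

f factors as (x^2 - 265)(x^2 - 2385), so the splitting field is K = Q(sqrt(265), sqrt(2385)). The squarefree part of 265 is 265 and the squarefree part of 2385 is also 265, so sqrt(265) and sqrt(2385) are both rational multiples of sqrt(265). Hence Q(sqrt(265)) = Q(sqrt(2385)) = Q(sqrt(265)), and the splitting field collapses to a single degree-2 extension with Galois group Z/2Z.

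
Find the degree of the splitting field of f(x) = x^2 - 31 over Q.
[K:Q] = 2

The polynomial x^2 - 31 is irreducible over Q since 31 is not a perfect square. Its splitting field is Q(sqrt(31)), which has degree 2 over Q.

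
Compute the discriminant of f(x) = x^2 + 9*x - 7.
Δ = 109

For a quadratic a x^2 + b x + c the discriminant is Δ = b^2 - 4ac = (9)^2 - 4*(1)*(-7) = 81 - (-28) = 109.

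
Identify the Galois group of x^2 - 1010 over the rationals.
Gal(K/Q) = Z/2Z (cyclic of order 2)

x^2 - 1010 is irreducible over Q since 1010 is not a rational square. The splitting field Q(sqrt(1010)) has degree 2 over Q, and its unique nontrivial automorphism is sqrt(1010) ↦ -sqrt(1010). Hence Gal(Q(sqrt(1010))/Q) = Z/2Z.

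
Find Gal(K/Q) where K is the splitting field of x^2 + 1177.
Gal(K/Q) = Z/2Z (cyclic of order 2)

x^2 + 1177 is irreducible over Q since -1177 is not a rational square. The splitting field Q(sqrt(-1177)) has degree 2 over Q, and its unique nontrivial automorphism is sqrt(-1177) ↦ -sqrt(-1177). Hence Gal(Q(sqrt(-1177))/Q) = Z/2Z.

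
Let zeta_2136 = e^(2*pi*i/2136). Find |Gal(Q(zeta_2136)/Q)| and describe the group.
|Gal(Q(zeta_2136)/Q)| = phi(2136) = 704; group ≅ (Z/2136Z)^* ≅ Z/2Z × Z/2Z × Z/2Z × Z/88Z

The n-th cyclotomic polynomial Φ_2136(x) is the minimal polynomial of zeta_2136 over Q and has degree phi(2136) = 704. So Q(zeta_2136) is a degree-704 Galois extension with Galois group (Z/2136Z)^*. By CRT, (Z/2136Z)^* ≅ (Z/8Z)^* × (Z/3Z)^* × (Z/89Z)^*. Each prime-power unit group is (Z/8Z)^* ≅ Z/2Z × Z/2Z; (Z/3Z)^* ≅ Z/2Z; (Z/89Z)^* ≅ Z/88Z. Hence Gal(Q(zeta_2136)/Q) ≅ Z/2Z × Z/2Z × Z/2Z × Z/88Z.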